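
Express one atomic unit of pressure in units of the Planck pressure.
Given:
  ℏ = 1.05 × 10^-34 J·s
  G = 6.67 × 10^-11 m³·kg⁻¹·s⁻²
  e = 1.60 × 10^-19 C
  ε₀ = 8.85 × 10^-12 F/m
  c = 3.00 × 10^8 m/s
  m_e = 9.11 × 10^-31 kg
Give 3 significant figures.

atomic unit of pressure: P_au = E_h/a₀³ = m_e⁴e¹⁰/((4πε₀)⁵ℏ⁸) = 3.01 × 10^13 Pa
Planck pressure: p_P = c⁷/(ℏG²) = 4.68 × 10^113 Pa
ratio = 3.01 × 10^13 / 4.68 × 10^113 = 6.44 × 10^-101

6.44 × 10^-101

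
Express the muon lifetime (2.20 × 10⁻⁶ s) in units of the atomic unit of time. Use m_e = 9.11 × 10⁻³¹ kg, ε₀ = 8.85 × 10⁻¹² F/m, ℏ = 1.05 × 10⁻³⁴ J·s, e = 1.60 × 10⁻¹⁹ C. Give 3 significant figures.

9.17 × 10¹⁰

atomic unit of time: τ_au = (4πε₀)²ℏ³/(m_e e⁴) = 2.40 × 10⁻¹⁷ s.
2.20 × 10⁻⁶ / 2.40 × 10⁻¹⁷ = 9.17 × 10¹⁰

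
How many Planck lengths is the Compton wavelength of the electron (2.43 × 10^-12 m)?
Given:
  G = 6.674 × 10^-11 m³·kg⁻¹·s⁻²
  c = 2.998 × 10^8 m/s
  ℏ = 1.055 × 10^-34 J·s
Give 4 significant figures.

Planck length: ℓ_P = √(ℏG/c³) = 1.616 × 10^-35 m.
2.43 × 10^-12 / 1.616 × 10^-35 = 1.503 × 10^23

1.503 × 10^23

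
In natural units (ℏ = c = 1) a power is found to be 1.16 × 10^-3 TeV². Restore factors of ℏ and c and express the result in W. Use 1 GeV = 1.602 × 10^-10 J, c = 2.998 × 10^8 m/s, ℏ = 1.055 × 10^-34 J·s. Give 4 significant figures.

2.822 × 10^17 W

Power is [E]/[T] = [E]²/ℏ.
1 GeV² → 1/ℏ × (1 GeV in J)² = 2.433 × 10^14 W.
Convert the energy scale: 1.16 × 10^-3 TeV² = 1.16 × 10^3 GeV².
Result: 1.16 × 10^3 × 2.433 × 10^14 = 2.822 × 10^17 W.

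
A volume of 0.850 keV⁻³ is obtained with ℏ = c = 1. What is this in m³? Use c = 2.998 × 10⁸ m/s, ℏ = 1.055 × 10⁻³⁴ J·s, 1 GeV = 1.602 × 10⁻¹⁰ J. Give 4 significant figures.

Volume is [L]³ = [E]⁻³·(ℏc)³.
1 GeV⁻³ → (ℏc)³ × (1 GeV in J)⁻³ = 7.696 × 10⁻⁴⁸ m³.
Convert the energy scale: 0.850 keV⁻³ = 8.50 × 10¹⁷ GeV⁻³.
Result: 8.50 × 10¹⁷ × 7.696 × 10⁻⁴⁸ = 6.542 × 10⁻³⁰ m³.

6.542 × 10⁻³⁰ m³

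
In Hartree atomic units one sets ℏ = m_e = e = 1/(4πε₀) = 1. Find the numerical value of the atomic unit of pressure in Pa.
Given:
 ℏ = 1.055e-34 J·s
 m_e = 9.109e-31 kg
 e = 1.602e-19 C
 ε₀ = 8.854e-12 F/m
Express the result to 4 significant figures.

2.929e13 Pa

P_au = E_h/a₀³ = m_e⁴e¹⁰/((4πε₀)⁵ℏ⁸)
E_h = 4.354e-18 J
a₀ = 5.297e-11 m
E_h/a₀³ = 2.929e13 Pa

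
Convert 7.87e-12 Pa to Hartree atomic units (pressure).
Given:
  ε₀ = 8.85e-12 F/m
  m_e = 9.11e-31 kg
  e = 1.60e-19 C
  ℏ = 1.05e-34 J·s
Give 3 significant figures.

2.61e-25

atomic unit of pressure: P_au = E_h/a₀³ = m_e⁴e¹⁰/((4πε₀)⁵ℏ⁸) = 3.01e13 Pa.
7.87e-12 / 3.01e13 = 2.61e-25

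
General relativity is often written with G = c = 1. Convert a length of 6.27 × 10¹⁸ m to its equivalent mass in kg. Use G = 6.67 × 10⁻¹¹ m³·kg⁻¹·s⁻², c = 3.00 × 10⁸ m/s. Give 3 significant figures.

Length → mass via c²/G.
6.27 × 10¹⁸ m × (c²/G) = 8.46 × 10⁴⁵ kg

8.46 × 10⁴⁵ kg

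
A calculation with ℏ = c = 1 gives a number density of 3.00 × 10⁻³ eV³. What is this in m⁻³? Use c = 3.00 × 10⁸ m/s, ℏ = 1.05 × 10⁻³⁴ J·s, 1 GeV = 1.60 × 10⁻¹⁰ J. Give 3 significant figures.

Number density is [L]⁻³ = [E]³/(ℏc)³.
1 GeV³ → 1/(ℏc)³ × (1 GeV in J)³ = 1.31 × 10⁴⁷ m⁻³.
Convert the energy scale: 3.00 × 10⁻³ eV³ = 3.00 × 10⁻³⁰ GeV³.
Result: 3.00 × 10⁻³⁰ × 1.31 × 10⁴⁷ = 3.93 × 10¹⁷ m⁻³.

3.93 × 10¹⁷ m⁻³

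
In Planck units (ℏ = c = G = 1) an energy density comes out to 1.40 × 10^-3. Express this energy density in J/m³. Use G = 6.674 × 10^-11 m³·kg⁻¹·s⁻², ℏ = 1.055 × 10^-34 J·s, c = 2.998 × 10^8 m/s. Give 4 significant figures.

One Planck energy density: u_P = c⁷/(ℏG²) = 4.632 × 10^113 J/m³.
1.40 × 10^-3 × 4.632 × 10^113 J/m³ = 6.485 × 10^110 J/m³

6.485 × 10^110 J/m³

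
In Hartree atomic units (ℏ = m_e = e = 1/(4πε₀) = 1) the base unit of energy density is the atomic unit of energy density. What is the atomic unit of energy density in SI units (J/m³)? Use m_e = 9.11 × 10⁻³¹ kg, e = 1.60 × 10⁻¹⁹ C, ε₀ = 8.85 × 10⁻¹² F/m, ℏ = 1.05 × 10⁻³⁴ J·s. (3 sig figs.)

3.01 × 10¹³ J/m³

u_au = E_h/a₀³ = m_e⁴e¹⁰/((4πε₀)⁵ℏ⁸)
E_h = 4.38 × 10⁻¹⁸ J
a₀ = 5.26 × 10⁻¹¹ m
E_h/a₀³ = 3.01 × 10¹³ J/m³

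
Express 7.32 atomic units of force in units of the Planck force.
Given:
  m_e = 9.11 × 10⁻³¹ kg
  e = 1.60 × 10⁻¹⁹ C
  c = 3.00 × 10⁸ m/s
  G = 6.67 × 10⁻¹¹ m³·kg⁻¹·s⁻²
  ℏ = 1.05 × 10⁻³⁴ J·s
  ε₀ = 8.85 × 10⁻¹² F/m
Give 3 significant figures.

atomic unit of force: F_au = E_h/a₀ = m_e²e⁶/((4πε₀)³ℏ⁴) = 8.33 × 10⁻⁸ N
Planck force: F_P = c⁴/G = 1.21 × 10⁴⁴ N
7.32 × 8.33 × 10⁻⁸ / 1.21 × 10⁴⁴ = 5.02 × 10⁻⁵¹

5.02 × 10⁻⁵¹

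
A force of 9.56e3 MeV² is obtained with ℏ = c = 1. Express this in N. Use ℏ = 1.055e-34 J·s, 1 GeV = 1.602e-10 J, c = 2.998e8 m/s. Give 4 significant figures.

Force is [E]/[L] = [E]²/(ℏc); restore (ℏc)⁻¹.
1 GeV² → 1/(ℏc) × (1 GeV in J)² = 8.114e5 N.
Convert the energy scale: 9.56e3 MeV² = 9.56e-3 GeV².
Result: 9.56e-3 × 8.114e5 = 7.757e3 N.

7.757e3 N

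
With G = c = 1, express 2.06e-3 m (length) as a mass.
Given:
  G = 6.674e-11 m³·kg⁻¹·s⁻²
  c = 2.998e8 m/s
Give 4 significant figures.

Length → mass via c²/G.
2.06e-3 m × (c²/G) = 2.774e24 kg

2.774e24 kg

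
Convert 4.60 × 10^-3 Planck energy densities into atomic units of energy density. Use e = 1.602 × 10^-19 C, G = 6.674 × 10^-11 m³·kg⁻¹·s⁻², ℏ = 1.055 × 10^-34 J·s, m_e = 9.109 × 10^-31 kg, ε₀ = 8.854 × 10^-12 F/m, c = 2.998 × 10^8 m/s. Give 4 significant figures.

7.275 × 10^97

Planck energy density: u_P = c⁷/(ℏG²) = 4.632 × 10^113 J/m³
atomic unit of energy density: u_au = E_h/a₀³ = m_e⁴e¹⁰/((4πε₀)⁵ℏ⁸) = 2.929 × 10^13 J/m³
4.60 × 10^-3 × 4.632 × 10^113 / 2.929 × 10^13 = 7.275 × 10^97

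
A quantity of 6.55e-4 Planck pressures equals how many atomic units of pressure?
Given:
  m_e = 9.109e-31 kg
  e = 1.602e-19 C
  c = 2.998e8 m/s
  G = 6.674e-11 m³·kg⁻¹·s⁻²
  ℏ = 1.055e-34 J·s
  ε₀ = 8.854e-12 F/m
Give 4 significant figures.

Planck pressure: p_P = c⁷/(ℏG²) = 4.632e113 Pa
atomic unit of pressure: P_au = E_h/a₀³ = m_e⁴e¹⁰/((4πε₀)⁵ℏ⁸) = 2.929e13 Pa
6.55e-4 × 4.632e113 / 2.929e13 = 1.036e97

1.036e97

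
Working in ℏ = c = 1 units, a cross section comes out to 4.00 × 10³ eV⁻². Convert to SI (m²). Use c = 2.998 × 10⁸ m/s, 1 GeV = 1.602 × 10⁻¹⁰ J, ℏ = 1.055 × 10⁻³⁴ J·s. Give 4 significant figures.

1.559 × 10⁻¹⁰ m²

Area is [L]² = [E]⁻²·(ℏc)²; restore (ℏc)².
1 GeV⁻² → (ℏc)² × (1 GeV in J)⁻² = 3.898 × 10⁻³² m².
Convert the energy scale: 4.00 × 10³ eV⁻² = 4.00 × 10²¹ GeV⁻².
Result: 4.00 × 10²¹ × 3.898 × 10⁻³² = 1.559 × 10⁻¹⁰ m².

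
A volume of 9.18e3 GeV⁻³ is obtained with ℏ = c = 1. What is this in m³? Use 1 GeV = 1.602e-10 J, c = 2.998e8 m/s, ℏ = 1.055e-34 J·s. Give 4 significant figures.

Volume is [L]³ = [E]⁻³·(ℏc)³.
1 GeV⁻³ → (ℏc)³ × (1 GeV in J)⁻³ = 7.696e-48 m³.
Result: 9.18e3 × 7.696e-48 = 7.065e-44 m³.

7.065e-44 m³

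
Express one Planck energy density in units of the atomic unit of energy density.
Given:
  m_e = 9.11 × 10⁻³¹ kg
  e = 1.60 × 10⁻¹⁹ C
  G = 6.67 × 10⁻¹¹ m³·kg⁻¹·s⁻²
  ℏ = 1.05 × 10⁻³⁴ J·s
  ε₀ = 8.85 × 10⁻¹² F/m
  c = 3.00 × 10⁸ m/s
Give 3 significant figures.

1.55 × 10¹⁰⁰

Planck energy density: u_P = c⁷/(ℏG²) = 4.68 × 10¹¹³ J/m³
atomic unit of energy density: u_au = E_h/a₀³ = m_e⁴e¹⁰/((4πε₀)⁵ℏ⁸) = 3.01 × 10¹³ J/m³
ratio = 4.68 × 10¹¹³ / 3.01 × 10¹³ = 1.55 × 10¹⁰⁰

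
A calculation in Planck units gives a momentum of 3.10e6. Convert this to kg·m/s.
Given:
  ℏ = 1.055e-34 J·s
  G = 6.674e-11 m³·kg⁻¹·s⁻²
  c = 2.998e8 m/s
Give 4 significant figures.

One Planck momentum: p_P = √(ℏc³/G) = 6.527 kg·m/s.
3.10e6 × 6.527 kg·m/s = 2.023e7 kg·m/s

2.023e7 kg·m/s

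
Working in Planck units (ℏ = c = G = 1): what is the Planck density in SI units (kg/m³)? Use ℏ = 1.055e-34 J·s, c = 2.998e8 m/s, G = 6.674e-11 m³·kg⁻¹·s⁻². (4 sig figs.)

The unique combination of the constants set to 1 with dimensions of density is ρ_P = c⁵/(ℏG²).
  = 2.422e42 / 4.699e-55
  = 5.154e96 kg/m³

5.154e96 kg/m³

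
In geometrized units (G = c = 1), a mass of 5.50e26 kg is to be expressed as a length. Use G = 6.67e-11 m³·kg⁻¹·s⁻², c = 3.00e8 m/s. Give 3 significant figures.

0.408 m

In G = c = 1 units mass has dimensions of length; the conversion factor is G/c².
5.50e26 kg × (G/c²) = 0.408 m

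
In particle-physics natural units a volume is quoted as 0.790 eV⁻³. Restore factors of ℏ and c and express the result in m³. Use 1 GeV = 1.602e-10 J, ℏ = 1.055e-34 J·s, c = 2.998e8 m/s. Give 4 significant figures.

6.080e-21 m³

Volume is [L]³ = [E]⁻³·(ℏc)³.
1 GeV⁻³ → (ℏc)³ × (1 GeV in J)⁻³ = 7.696e-48 m³.
Convert the energy scale: 0.790 eV⁻³ = 7.90e26 GeV⁻³.
Result: 7.90e26 × 7.696e-48 = 6.080e-21 m³.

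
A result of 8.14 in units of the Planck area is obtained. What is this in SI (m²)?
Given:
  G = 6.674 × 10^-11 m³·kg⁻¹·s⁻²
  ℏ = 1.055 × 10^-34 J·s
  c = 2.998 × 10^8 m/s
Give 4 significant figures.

One Planck area: A_P = ℏG/c³ = 2.613 × 10^-70 m².
8.14 × 2.613 × 10^-70 m² = 2.127 × 10^-69 m²

2.127 × 10^-69 m²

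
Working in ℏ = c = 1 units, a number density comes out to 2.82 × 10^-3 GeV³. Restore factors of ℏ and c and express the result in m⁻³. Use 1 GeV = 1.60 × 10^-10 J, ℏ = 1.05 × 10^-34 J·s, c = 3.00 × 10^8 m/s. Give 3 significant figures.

Number density is [L]⁻³ = [E]³/(ℏc)³.
1 GeV³ → 1/(ℏc)³ × (1 GeV in J)³ = 1.31 × 10^47 m⁻³.
Result: 2.82 × 10^-3 × 1.31 × 10^47 = 3.70 × 10^44 m⁻³.

3.70 × 10^44 m⁻³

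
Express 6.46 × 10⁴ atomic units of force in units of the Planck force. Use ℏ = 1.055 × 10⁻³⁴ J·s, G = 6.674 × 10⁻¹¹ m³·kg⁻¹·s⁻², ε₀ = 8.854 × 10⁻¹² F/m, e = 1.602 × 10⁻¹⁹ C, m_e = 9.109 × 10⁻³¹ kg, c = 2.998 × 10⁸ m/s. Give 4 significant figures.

atomic unit of force: F_au = E_h/a₀ = m_e²e⁶/((4πε₀)³ℏ⁴) = 8.220 × 10⁻⁸ N
Planck force: F_P = c⁴/G = 1.210 × 10⁴⁴ N
6.46 × 10⁴ × 8.220 × 10⁻⁸ / 1.210 × 10⁴⁴ = 4.387 × 10⁻⁴⁷

4.387 × 10⁻⁴⁷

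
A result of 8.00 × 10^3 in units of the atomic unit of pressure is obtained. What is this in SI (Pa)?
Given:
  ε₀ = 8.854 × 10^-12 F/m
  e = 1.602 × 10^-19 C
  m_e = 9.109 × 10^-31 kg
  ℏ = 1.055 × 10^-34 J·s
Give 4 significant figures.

2.343 × 10^17 Pa

One atomic unit of pressure: P_au = E_h/a₀³ = m_e⁴e¹⁰/((4πε₀)⁵ℏ⁸) = 2.929 × 10^13 Pa.
8.00 × 10^3 × 2.929 × 10^13 Pa = 2.343 × 10^17 Pa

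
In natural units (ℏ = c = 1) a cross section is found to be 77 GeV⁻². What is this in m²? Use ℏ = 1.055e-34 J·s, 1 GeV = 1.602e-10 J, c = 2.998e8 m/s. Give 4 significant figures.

Area is [L]² = [E]⁻²·(ℏc)²; restore (ℏc)².
1 GeV⁻² → (ℏc)² × (1 GeV in J)⁻² = 3.898e-32 m².
Result: 77 × 3.898e-32 = 3.001e-30 m².

3.001e-30 m²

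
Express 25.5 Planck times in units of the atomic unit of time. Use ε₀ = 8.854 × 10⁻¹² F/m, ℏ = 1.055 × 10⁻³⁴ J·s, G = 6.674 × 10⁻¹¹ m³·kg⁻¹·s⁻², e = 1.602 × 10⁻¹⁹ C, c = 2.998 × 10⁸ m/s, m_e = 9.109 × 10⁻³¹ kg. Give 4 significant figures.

5.675 × 10⁻²⁶

Planck time: t_P = √(ℏG/c⁵) = 5.392 × 10⁻⁴⁴ s
atomic unit of time: τ_au = (4πε₀)²ℏ³/(m_e e⁴) = 2.423 × 10⁻¹⁷ s
25.5 × 5.392 × 10⁻⁴⁴ / 2.423 × 10⁻¹⁷ = 5.675 × 10⁻²⁶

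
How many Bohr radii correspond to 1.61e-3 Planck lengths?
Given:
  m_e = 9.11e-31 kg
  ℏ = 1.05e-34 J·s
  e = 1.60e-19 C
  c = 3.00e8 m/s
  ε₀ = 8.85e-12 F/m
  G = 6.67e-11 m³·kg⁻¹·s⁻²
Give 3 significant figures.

Planck length: ℓ_P = √(ℏG/c³) = 1.61e-35 m
Bohr radius: a₀ = 4πε₀ℏ²/(m_e e²) = 5.26e-11 m
1.61e-3 × 1.61e-35 / 5.26e-11 = 4.93e-28

4.93e-28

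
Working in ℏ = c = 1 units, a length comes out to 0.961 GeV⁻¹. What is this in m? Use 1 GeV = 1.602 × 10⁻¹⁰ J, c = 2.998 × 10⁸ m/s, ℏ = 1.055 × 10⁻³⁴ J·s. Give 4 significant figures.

A length is [E]⁻¹ in ℏ=c=1; restore one factor of ℏc.
1 GeV⁻¹ → ℏc × (1 GeV in J)⁻¹ = 1.974 × 10⁻¹⁶ m.
Result: 0.961 × 1.974 × 10⁻¹⁶ = 1.897 × 10⁻¹⁶ m.

1.897 × 10⁻¹⁶ m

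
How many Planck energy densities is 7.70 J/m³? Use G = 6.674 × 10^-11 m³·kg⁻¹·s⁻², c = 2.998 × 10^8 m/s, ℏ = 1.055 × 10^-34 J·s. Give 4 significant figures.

Planck energy density: u_P = c⁷/(ℏG²) = 4.632 × 10^113 J/m³.
7.70 / 4.632 × 10^113 = 1.662 × 10^-113

1.662 × 10^-113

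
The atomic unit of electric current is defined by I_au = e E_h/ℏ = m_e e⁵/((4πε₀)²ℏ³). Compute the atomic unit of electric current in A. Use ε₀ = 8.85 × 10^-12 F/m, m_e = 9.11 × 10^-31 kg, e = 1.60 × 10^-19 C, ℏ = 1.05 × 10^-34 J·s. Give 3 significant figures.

6.67 × 10^-3 A

I_au = e E_h/ℏ = m_e e⁵/((4πε₀)²ℏ³)
E_h = 4.38 × 10^-18 J
e·E_h/ℏ = 6.67 × 10^-3 A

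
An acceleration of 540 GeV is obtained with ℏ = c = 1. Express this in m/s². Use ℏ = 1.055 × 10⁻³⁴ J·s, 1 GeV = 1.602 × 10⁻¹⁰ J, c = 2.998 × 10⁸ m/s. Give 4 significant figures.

Acceleration is [L]/[T]² = c·[E]/ℏ.
1 GeV → c/ℏ × (1 GeV in J) = 4.552 × 10³² m/s².
Result: 540 × 4.552 × 10³² = 2.458 × 10³⁵ m/s².

2.458 × 10³⁵ m/s²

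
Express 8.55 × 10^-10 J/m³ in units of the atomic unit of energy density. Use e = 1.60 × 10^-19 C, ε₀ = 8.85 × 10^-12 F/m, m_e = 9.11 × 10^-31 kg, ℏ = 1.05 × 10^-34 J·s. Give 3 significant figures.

2.84 × 10^-23

atomic unit of energy density: u_au = E_h/a₀³ = m_e⁴e¹⁰/((4πε₀)⁵ℏ⁸) = 3.01 × 10^13 J/m³.
8.55 × 10^-10 / 3.01 × 10^13 = 2.84 × 10^-23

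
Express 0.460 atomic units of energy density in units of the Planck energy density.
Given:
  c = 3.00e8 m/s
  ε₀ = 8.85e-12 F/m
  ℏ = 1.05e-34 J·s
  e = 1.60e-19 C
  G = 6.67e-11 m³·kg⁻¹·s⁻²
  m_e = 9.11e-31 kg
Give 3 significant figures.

2.96e-101

atomic unit of energy density: u_au = E_h/a₀³ = m_e⁴e¹⁰/((4πε₀)⁵ℏ⁸) = 3.01e13 J/m³
Planck energy density: u_P = c⁷/(ℏG²) = 4.68e113 J/m³
0.460 × 3.01e13 / 4.68e113 = 2.96e-101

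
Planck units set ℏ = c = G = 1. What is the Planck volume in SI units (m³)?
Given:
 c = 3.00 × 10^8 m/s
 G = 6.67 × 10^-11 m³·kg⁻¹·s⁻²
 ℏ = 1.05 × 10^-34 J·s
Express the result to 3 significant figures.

4.18 × 10^-105 m³

Dimensional analysis gives V_P = (ℏG/c³)^(3/2).
  = √(1.75 × 10^-209)
  = 4.18 × 10^-105 m³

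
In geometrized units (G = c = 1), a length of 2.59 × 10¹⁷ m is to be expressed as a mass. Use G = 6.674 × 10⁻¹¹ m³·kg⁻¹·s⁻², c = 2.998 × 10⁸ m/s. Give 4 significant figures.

3.488 × 10⁴⁴ kg

Length → mass via c²/G.
2.59 × 10¹⁷ m × (c²/G) = 3.488 × 10⁴⁴ kg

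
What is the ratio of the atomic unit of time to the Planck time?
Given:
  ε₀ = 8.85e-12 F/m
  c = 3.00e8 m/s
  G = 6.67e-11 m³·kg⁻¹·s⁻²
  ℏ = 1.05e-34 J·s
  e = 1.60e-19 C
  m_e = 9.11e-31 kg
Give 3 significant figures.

atomic unit of time: τ_au = (4πε₀)²ℏ³/(m_e e⁴) = 2.40e-17 s
Planck time: t_P = √(ℏG/c⁵) = 5.37e-44 s
ratio = 2.40e-17 / 5.37e-44 = 4.47e26

4.47e26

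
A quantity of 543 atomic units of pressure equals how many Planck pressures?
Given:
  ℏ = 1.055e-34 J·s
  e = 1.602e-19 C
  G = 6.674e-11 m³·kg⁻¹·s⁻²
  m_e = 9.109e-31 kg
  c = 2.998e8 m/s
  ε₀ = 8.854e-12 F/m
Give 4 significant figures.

atomic unit of pressure: P_au = E_h/a₀³ = m_e⁴e¹⁰/((4πε₀)⁵ℏ⁸) = 2.929e13 Pa
Planck pressure: p_P = c⁷/(ℏG²) = 4.632e113 Pa
543 × 2.929e13 / 4.632e113 = 3.434e-98

3.434e-98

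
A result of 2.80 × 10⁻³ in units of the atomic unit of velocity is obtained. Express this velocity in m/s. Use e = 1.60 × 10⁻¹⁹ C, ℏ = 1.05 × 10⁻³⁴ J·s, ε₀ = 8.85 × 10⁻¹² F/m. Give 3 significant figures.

6.14 × 10³ m/s

One atomic unit of velocity: v_au = e²/(4πε₀ℏ) = 2.19 × 10⁶ m/s.
2.80 × 10⁻³ × 2.19 × 10⁶ m/s = 6.14 × 10³ m/s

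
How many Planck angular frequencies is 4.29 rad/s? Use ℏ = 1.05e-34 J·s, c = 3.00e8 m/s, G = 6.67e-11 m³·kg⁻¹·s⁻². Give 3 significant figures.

Planck angular frequency: ω_P = √(c⁵/(ℏG)) = 1.86e43 rad/s.
4.29 / 1.86e43 = 2.30e-43

2.30e-43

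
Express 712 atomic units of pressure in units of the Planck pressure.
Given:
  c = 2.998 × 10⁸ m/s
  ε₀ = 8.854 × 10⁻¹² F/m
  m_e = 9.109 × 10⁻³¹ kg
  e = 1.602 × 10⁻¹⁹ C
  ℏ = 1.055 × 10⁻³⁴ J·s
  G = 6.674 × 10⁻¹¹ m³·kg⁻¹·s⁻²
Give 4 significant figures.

atomic unit of pressure: P_au = E_h/a₀³ = m_e⁴e¹⁰/((4πε₀)⁵ℏ⁸) = 2.929 × 10¹³ Pa
Planck pressure: p_P = c⁷/(ℏG²) = 4.632 × 10¹¹³ Pa
712 × 2.929 × 10¹³ / 4.632 × 10¹¹³ = 4.502 × 10⁻⁹⁸

4.502 × 10⁻⁹⁸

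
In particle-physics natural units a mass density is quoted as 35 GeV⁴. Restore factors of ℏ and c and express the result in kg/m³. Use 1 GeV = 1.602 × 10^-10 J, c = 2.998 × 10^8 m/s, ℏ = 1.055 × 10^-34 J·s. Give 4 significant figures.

Mass density is [E]/(c²[L]³) = [E]⁴/(ℏ³c⁵).
1 GeV⁴ → 1/(ℏ³c⁵) × (1 GeV in J)⁴ = 2.316 × 10^20 kg/m³.
Result: 35 × 2.316 × 10^20 = 8.106 × 10^21 kg/m³.

8.106 × 10^21 kg/m³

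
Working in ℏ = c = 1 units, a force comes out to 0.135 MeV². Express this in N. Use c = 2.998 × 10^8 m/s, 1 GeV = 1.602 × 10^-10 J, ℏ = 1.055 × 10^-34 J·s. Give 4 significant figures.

0.1095 N

Force is [E]/[L] = [E]²/(ℏc); restore (ℏc)⁻¹.
1 GeV² → 1/(ℏc) × (1 GeV in J)² = 8.114 × 10^5 N.
Convert the energy scale: 0.135 MeV² = 1.35 × 10^-7 GeV².
Result: 1.35 × 10^-7 × 8.114 × 10^5 = 0.1095 N.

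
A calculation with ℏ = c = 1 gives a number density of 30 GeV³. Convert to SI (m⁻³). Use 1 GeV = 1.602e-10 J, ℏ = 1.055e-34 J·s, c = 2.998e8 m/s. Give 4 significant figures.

3.898e48 m⁻³

Number density is [L]⁻³ = [E]³/(ℏc)³.
1 GeV³ → 1/(ℏc)³ × (1 GeV in J)³ = 1.299e47 m⁻³.
Result: 30 × 1.299e47 = 3.898e48 m⁻³.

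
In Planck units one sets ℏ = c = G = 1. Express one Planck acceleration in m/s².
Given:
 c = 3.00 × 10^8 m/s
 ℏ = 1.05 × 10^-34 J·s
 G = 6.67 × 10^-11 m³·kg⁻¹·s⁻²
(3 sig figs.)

a_P = √(c⁷/(ℏG))
  = √(3.12 × 10^103)
  = 5.59 × 10^51 m/s²

5.59 × 10^51 m/s²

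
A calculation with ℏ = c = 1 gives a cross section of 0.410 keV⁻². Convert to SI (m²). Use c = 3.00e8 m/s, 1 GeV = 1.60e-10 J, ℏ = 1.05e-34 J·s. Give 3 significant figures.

Area is [L]² = [E]⁻²·(ℏc)²; restore (ℏc)².
1 GeV⁻² → (ℏc)² × (1 GeV in J)⁻² = 3.88e-32 m².
Convert the energy scale: 0.410 keV⁻² = 4.10e11 GeV⁻².
Result: 4.10e11 × 3.88e-32 = 1.59e-20 m².

1.59e-20 m²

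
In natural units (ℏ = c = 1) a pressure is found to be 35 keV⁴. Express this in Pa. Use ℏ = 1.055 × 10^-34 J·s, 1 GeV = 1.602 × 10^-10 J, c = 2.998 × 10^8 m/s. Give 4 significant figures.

Pressure is [E]/[L]³ = [E]⁴/(ℏc)³.
1 GeV⁴ → 1/(ℏc)³ × (1 GeV in J)⁴ = 2.082 × 10^37 Pa.
Convert the energy scale: 35 keV⁴ = 3.50 × 10^-23 GeV⁴.
Result: 3.50 × 10^-23 × 2.082 × 10^37 = 7.286 × 10^14 Pa.

7.286 × 10^14 Pa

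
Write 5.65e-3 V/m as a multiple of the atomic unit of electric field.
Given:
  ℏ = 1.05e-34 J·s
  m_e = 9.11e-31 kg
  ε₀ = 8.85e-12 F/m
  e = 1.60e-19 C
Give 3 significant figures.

atomic unit of electric field: E_au = E_h/(e a₀) = m_e²e⁵/((4πε₀)³ℏ⁴) = 5.20e11 V/m.
5.65e-3 / 5.20e11 = 1.09e-14

1.09e-14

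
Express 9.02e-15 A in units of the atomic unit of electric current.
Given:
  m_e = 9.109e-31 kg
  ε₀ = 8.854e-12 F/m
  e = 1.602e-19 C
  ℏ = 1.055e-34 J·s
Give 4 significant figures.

1.364e-12

atomic unit of electric current: I_au = e E_h/ℏ = m_e e⁵/((4πε₀)²ℏ³) = 6.612e-3 A.
9.02e-15 / 6.612e-3 = 1.364e-12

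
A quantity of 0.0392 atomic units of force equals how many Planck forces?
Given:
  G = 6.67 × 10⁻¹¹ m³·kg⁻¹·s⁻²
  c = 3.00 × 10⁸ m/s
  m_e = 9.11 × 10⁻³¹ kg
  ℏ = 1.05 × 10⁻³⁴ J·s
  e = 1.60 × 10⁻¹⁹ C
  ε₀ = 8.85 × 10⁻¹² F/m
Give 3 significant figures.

atomic unit of force: F_au = E_h/a₀ = m_e²e⁶/((4πε₀)³ℏ⁴) = 8.33 × 10⁻⁸ N
Planck force: F_P = c⁴/G = 1.21 × 10⁴⁴ N
0.0392 × 8.33 × 10⁻⁸ / 1.21 × 10⁴⁴ = 2.69 × 10⁻⁵³

2.69 × 10⁻⁵³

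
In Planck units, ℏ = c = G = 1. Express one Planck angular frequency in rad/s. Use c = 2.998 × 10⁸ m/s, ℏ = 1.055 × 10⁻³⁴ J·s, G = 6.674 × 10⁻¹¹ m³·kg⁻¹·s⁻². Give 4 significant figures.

Dimensional analysis gives ω_P = √(c⁵/(ℏG)).
  = √(3.440 × 10⁸⁶)
  = 1.855 × 10⁴³ rad/s

1.855 × 10⁴³ rad/s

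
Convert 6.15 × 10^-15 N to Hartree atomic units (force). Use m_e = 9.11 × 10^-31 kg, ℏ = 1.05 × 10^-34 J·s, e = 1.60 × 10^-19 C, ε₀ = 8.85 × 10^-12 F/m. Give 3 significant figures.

atomic unit of force: F_au = E_h/a₀ = m_e²e⁶/((4πε₀)³ℏ⁴) = 8.33 × 10^-8 N.
6.15 × 10^-15 / 8.33 × 10^-8 = 7.38 × 10^-8

7.38 × 10^-8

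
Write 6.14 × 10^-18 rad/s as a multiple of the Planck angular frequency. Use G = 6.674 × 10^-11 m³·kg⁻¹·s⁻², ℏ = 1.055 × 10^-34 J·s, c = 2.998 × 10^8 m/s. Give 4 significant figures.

Planck angular frequency: ω_P = √(c⁵/(ℏG)) = 1.855 × 10^43 rad/s.
6.14 × 10^-18 / 1.855 × 10^43 = 3.311 × 10^-61

3.311 × 10^-61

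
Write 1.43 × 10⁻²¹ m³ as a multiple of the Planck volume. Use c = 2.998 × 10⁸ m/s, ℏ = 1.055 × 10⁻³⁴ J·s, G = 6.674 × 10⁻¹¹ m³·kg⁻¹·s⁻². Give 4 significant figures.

3.385 × 10⁸³

Planck volume: V_P = (ℏG/c³)^(3/2) = 4.224 × 10⁻¹⁰⁵ m³.
1.43 × 10⁻²¹ / 4.224 × 10⁻¹⁰⁵ = 3.385 × 10⁸³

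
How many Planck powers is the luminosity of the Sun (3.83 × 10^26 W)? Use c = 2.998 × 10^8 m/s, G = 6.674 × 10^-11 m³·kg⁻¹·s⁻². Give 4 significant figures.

Planck power: P_P = c⁵/G = 3.629 × 10^52 W.
3.83 × 10^26 / 3.629 × 10^52 = 1.055 × 10^-26

1.055 × 10^-26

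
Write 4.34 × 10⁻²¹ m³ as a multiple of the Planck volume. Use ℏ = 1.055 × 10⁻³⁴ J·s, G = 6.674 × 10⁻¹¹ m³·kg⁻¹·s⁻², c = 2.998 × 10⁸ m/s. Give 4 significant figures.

Planck volume: V_P = (ℏG/c³)^(3/2) = 4.224 × 10⁻¹⁰⁵ m³.
4.34 × 10⁻²¹ / 4.224 × 10⁻¹⁰⁵ = 1.027 × 10⁸⁴

1.027 × 10⁸⁴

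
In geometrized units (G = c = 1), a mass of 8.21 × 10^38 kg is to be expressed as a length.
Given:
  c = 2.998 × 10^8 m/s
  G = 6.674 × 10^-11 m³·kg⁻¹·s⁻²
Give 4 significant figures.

In G = c = 1 units mass has dimensions of length; the conversion factor is G/c².
8.21 × 10^38 kg × (G/c²) = 6.096 × 10^11 m

6.096 × 10^11 m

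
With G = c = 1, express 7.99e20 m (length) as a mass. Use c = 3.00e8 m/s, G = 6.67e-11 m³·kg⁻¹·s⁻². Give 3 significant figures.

Length → mass via c²/G.
7.99e20 m × (c²/G) = 1.08e48 kg

1.08e48 kg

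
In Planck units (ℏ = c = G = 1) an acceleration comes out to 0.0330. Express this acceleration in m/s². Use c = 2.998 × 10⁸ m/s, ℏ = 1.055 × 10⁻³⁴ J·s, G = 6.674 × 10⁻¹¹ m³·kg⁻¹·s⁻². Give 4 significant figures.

One Planck acceleration: a_P = √(c⁷/(ℏG)) = 5.560 × 10⁵¹ m/s².
0.0330 × 5.560 × 10⁵¹ m/s² = 1.835 × 10⁵⁰ m/s²

1.835 × 10⁵⁰ m/s²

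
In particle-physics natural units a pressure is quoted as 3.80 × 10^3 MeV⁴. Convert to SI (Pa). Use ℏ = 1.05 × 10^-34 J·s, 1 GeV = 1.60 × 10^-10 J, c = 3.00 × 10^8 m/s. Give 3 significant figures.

7.97 × 10^28 Pa

Pressure is [E]/[L]³ = [E]⁴/(ℏc)³.
1 GeV⁴ → 1/(ℏc)³ × (1 GeV in J)⁴ = 2.10 × 10^37 Pa.
Convert the energy scale: 3.80 × 10^3 MeV⁴ = 3.80 × 10^-9 GeV⁴.
Result: 3.80 × 10^-9 × 2.10 × 10^37 = 7.97 × 10^28 Pa.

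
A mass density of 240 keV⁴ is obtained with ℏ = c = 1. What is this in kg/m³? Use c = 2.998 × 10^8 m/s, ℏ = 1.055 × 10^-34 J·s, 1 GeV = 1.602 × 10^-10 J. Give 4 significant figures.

0.05558 kg/m³

Mass density is [E]/(c²[L]³) = [E]⁴/(ℏ³c⁵).
1 GeV⁴ → 1/(ℏ³c⁵) × (1 GeV in J)⁴ = 2.316 × 10^20 kg/m³.
Convert the energy scale: 240 keV⁴ = 2.40 × 10^-22 GeV⁴.
Result: 2.40 × 10^-22 × 2.316 × 10^20 = 0.05558 kg/m³.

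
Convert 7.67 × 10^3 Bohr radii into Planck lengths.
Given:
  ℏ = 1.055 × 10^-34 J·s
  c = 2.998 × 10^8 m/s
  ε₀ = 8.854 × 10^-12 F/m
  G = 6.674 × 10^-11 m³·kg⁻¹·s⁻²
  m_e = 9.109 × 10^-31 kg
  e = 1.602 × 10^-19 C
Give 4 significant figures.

Bohr radius: a₀ = 4πε₀ℏ²/(m_e e²) = 5.297 × 10^-11 m
Planck length: ℓ_P = √(ℏG/c³) = 1.616 × 10^-35 m
7.67 × 10^3 × 5.297 × 10^-11 / 1.616 × 10^-35 = 2.514 × 10^28

2.514 × 10^28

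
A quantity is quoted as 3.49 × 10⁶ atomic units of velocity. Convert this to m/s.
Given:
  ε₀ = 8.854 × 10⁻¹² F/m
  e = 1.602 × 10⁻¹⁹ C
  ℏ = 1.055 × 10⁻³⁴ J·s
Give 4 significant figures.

7.630 × 10¹² m/s

One atomic unit of velocity: v_au = e²/(4πε₀ℏ) = 2.186 × 10⁶ m/s.
3.49 × 10⁶ × 2.186 × 10⁶ m/s = 7.630 × 10¹² m/s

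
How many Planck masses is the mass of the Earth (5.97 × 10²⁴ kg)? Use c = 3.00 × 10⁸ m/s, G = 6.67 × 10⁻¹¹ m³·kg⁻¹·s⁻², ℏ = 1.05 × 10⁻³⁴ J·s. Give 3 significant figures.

Planck mass: m_P = √(ℏc/G) = 2.17 × 10⁻⁸ kg.
5.97 × 10²⁴ / 2.17 × 10⁻⁸ = 2.75 × 10³²

2.75 × 10³²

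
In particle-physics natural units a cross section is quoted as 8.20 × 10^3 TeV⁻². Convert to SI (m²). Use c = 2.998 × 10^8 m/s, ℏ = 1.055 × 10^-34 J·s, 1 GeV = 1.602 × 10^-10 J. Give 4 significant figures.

Area is [L]² = [E]⁻²·(ℏc)²; restore (ℏc)².
1 GeV⁻² → (ℏc)² × (1 GeV in J)⁻² = 3.898 × 10^-32 m².
Convert the energy scale: 8.20 × 10^3 TeV⁻² = 8.20 × 10^-3 GeV⁻².
Result: 8.20 × 10^-3 × 3.898 × 10^-32 = 3.196 × 10^-34 m².

3.196 × 10^-34 m²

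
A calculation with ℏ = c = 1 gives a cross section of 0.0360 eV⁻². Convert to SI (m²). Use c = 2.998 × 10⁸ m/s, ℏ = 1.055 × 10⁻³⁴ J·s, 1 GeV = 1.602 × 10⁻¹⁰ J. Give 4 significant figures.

Area is [L]² = [E]⁻²·(ℏc)²; restore (ℏc)².
1 GeV⁻² → (ℏc)² × (1 GeV in J)⁻² = 3.898 × 10⁻³² m².
Convert the energy scale: 0.0360 eV⁻² = 3.60 × 10¹⁶ GeV⁻².
Result: 3.60 × 10¹⁶ × 3.898 × 10⁻³² = 1.403 × 10⁻¹⁵ m².

1.403 × 10⁻¹⁵ m²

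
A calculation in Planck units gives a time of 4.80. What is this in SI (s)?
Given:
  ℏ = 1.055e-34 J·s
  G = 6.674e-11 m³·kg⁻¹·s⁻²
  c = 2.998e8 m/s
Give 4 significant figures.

One Planck time: t_P = √(ℏG/c⁵) = 5.392e-44 s.
4.80 × 5.392e-44 s = 2.588e-43 s

2.588e-43 s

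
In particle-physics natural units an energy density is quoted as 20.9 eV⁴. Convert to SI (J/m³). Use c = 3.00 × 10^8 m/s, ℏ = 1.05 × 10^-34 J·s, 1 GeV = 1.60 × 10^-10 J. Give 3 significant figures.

[E]/[L]³ = [E]⁴/(ℏc)³; restore (ℏc)⁻³.
1 GeV⁴ → 1/(ℏc)³ × (1 GeV in J)⁴ = 2.10 × 10^37 J/m³.
Convert the energy scale: 20.9 eV⁴ = 2.09 × 10^-35 GeV⁴.
Result: 2.09 × 10^-35 × 2.10 × 10^37 = 438 J/m³.

438 J/m³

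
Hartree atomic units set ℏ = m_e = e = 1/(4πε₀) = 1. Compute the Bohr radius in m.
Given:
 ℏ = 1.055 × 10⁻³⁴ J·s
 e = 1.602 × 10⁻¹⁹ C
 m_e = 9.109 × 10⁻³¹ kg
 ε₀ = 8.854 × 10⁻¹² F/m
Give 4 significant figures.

From ℏ = m_e = e = 1/(4πε₀) = 1 the length scale is a₀ = 4πε₀ℏ²/(m_e e²).
  = 1.238 × 10⁻⁷⁸ / 2.338 × 10⁻⁶⁸
  = 5.297 × 10⁻¹¹ m

5.297 × 10⁻¹¹ m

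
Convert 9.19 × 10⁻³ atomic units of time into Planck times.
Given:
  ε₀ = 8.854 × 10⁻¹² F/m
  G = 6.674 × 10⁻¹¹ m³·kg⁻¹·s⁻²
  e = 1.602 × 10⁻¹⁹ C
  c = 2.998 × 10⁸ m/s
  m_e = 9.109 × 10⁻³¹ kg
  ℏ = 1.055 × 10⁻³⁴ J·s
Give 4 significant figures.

atomic unit of time: τ_au = (4πε₀)²ℏ³/(m_e e⁴) = 2.423 × 10⁻¹⁷ s
Planck time: t_P = √(ℏG/c⁵) = 5.392 × 10⁻⁴⁴ s
9.19 × 10⁻³ × 2.423 × 10⁻¹⁷ / 5.392 × 10⁻⁴⁴ = 4.130 × 10²⁴

4.130 × 10²⁴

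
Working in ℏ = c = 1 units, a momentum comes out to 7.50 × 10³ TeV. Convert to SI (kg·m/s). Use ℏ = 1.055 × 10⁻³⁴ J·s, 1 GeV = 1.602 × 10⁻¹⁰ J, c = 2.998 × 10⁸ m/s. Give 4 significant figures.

Momentum is [E]/c; divide by c.
1 GeV → 1/c × (1 GeV in J) = 5.344 × 10⁻¹⁹ kg·m/s.
Convert the energy scale: 7.50 × 10³ TeV = 7.50 × 10⁶ GeV.
Result: 7.50 × 10⁶ × 5.344 × 10⁻¹⁹ = 4.008 × 10⁻¹² kg·m/s.

4.008 × 10⁻¹² kg·m/s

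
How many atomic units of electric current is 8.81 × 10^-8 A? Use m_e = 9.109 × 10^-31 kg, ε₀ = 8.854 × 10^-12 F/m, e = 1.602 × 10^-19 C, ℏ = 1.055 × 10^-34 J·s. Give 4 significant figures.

atomic unit of electric current: I_au = e E_h/ℏ = m_e e⁵/((4πε₀)²ℏ³) = 6.612 × 10^-3 A.
8.81 × 10^-8 / 6.612 × 10^-3 = 1.332 × 10^-5

1.332 × 10^-5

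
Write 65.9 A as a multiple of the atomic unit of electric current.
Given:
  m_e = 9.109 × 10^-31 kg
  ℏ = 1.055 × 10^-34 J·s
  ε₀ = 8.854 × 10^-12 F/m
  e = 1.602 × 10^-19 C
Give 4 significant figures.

9.967 × 10^3

atomic unit of electric current: I_au = e E_h/ℏ = m_e e⁵/((4πε₀)²ℏ³) = 6.612 × 10^-3 A.
65.9 / 6.612 × 10^-3 = 9.967 × 10^3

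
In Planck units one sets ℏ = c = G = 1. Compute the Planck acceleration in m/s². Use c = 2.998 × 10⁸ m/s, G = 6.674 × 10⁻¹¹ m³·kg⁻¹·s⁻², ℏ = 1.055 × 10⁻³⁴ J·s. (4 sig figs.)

5.560 × 10⁵¹ m/s²

a_P = √(c⁷/(ℏG))
  = √(3.092 × 10¹⁰³)
  = 5.560 × 10⁵¹ m/s²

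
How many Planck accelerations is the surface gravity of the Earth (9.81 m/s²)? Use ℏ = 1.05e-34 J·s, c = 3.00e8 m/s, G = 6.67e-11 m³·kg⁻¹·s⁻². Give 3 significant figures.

1.76e-51

Planck acceleration: a_P = √(c⁷/(ℏG)) = 5.59e51 m/s².
9.81 / 5.59e51 = 1.76e-51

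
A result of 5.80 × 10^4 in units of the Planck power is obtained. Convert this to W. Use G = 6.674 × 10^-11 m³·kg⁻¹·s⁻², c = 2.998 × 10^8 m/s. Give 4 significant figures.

One Planck power: P_P = c⁵/G = 3.629 × 10^52 W.
5.80 × 10^4 × 3.629 × 10^52 W = 2.105 × 10^57 W

2.105 × 10^57 W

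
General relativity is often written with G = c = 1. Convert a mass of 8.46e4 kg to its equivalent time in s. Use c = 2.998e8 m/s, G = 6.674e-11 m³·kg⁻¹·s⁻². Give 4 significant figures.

Mass → time via G/c³.
8.46e4 kg × (G/c³) = 2.095e-31 s

2.095e-31 s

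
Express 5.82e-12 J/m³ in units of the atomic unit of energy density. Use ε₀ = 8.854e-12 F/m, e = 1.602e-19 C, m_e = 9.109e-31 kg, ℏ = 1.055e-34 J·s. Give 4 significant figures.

1.987e-25

atomic unit of energy density: u_au = E_h/a₀³ = m_e⁴e¹⁰/((4πε₀)⁵ℏ⁸) = 2.929e13 J/m³.
5.82e-12 / 2.929e13 = 1.987e-25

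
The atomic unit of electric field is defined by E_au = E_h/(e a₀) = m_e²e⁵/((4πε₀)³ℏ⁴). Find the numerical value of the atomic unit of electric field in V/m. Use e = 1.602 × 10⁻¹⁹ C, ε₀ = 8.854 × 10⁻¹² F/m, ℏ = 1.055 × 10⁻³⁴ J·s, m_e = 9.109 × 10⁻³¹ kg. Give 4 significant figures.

5.131 × 10¹¹ V/m

E_au = E_h/(e a₀) = m_e²e⁵/((4πε₀)³ℏ⁴)
E_h = 4.354 × 10⁻¹⁸ J
a₀ = 5.297 × 10⁻¹¹ m
E_h/(e·a₀) = 5.131 × 10¹¹ V/m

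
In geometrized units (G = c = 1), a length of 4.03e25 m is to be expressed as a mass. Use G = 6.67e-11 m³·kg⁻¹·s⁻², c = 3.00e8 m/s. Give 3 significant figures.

Length → mass via c²/G.
4.03e25 m × (c²/G) = 5.44e52 kg

5.44e52 kg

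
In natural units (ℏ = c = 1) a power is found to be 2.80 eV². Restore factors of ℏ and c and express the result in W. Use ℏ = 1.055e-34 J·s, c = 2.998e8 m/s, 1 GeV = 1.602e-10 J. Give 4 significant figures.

Power is [E]/[T] = [E]²/ℏ.
1 GeV² → 1/ℏ × (1 GeV in J)² = 2.433e14 W.
Convert the energy scale: 2.80 eV² = 2.80e-18 GeV².
Result: 2.80e-18 × 2.433e14 = 6.811e-4 W.

6.811e-4 W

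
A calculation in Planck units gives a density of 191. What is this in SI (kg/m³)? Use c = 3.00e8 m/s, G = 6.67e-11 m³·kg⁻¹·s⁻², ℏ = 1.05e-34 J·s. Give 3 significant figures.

9.94e98 kg/m³

One Planck density: ρ_P = c⁵/(ℏG²) = 5.20e96 kg/m³.
191 × 5.20e96 kg/m³ = 9.94e98 kg/m³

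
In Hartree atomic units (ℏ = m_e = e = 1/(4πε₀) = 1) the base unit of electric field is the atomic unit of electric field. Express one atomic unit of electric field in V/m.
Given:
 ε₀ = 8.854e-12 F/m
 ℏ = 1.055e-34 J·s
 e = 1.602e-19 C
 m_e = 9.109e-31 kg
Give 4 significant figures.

5.131e11 V/m

E_au = E_h/(e a₀) = m_e²e⁵/((4πε₀)³ℏ⁴)
E_h = 4.354e-18 J
a₀ = 5.297e-11 m
E_h/(e·a₀) = 5.131e11 V/m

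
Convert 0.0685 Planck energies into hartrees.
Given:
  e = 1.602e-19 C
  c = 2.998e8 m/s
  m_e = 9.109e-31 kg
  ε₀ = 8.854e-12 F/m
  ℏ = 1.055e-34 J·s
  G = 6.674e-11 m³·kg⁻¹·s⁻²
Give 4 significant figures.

3.078e25

Planck energy: E_P = √(ℏc⁵/G) = 1.957e9 J
hartree: E_h = m_e e⁴/(4πε₀ℏ)² = 4.354e-18 J
0.0685 × 1.957e9 / 4.354e-18 = 3.078e25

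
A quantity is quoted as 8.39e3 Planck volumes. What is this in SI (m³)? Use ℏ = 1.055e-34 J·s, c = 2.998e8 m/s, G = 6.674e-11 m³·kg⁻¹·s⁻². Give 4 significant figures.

One Planck volume: V_P = (ℏG/c³)^(3/2) = 4.224e-105 m³.
8.39e3 × 4.224e-105 m³ = 3.544e-101 m³

3.544e-101 m³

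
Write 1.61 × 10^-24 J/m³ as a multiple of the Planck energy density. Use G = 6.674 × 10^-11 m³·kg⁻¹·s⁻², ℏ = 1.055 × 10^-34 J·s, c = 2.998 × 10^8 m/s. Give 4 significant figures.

Planck energy density: u_P = c⁷/(ℏG²) = 4.632 × 10^113 J/m³.
1.61 × 10^-24 / 4.632 × 10^113 = 3.476 × 10^-138

3.476 × 10^-138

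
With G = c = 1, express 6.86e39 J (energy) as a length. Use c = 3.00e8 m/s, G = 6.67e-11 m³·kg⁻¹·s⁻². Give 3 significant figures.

5.65e-5 m

Energy → length via G/c⁴.
6.86e39 J × (G/c⁴) = 5.65e-5 m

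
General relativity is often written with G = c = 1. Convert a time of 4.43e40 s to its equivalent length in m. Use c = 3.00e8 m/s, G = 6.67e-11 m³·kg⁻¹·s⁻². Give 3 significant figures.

Time → length via c.
4.43e40 s × (c) = 1.33e49 m

1.33e49 m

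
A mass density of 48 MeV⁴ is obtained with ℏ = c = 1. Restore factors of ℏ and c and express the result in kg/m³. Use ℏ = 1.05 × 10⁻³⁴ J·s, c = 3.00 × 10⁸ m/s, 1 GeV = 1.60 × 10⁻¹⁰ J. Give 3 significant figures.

1.12 × 10¹⁰ kg/m³

Mass density is [E]/(c²[L]³) = [E]⁴/(ℏ³c⁵).
1 GeV⁴ → 1/(ℏ³c⁵) × (1 GeV in J)⁴ = 2.33 × 10²⁰ kg/m³.
Convert the energy scale: 48 MeV⁴ = 4.80 × 10⁻¹¹ GeV⁴.
Result: 4.80 × 10⁻¹¹ × 2.33 × 10²⁰ = 1.12 × 10¹⁰ kg/m³.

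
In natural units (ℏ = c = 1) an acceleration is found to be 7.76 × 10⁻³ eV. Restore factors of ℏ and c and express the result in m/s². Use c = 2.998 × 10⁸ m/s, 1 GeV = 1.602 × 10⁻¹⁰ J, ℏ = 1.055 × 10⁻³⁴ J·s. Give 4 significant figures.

3.533 × 10²¹ m/s²

Acceleration is [L]/[T]² = c·[E]/ℏ.
1 GeV → c/ℏ × (1 GeV in J) = 4.552 × 10³² m/s².
Convert the energy scale: 7.76 × 10⁻³ eV = 7.76 × 10⁻¹² GeV.
Result: 7.76 × 10⁻¹² × 4.552 × 10³² = 3.533 × 10²¹ m/s².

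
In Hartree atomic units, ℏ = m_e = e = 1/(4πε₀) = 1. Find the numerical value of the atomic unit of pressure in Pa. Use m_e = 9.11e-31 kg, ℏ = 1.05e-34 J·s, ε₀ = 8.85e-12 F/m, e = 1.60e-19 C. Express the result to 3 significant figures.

3.01e13 Pa

From ℏ = m_e = e = 1/(4πε₀) = 1 the pressure scale is P_au = E_h/a₀³ = m_e⁴e¹⁰/((4πε₀)⁵ℏ⁸).
E_h = 4.38e-18 J
a₀ = 5.26e-11 m
E_h/a₀³ = 3.01e13 Pa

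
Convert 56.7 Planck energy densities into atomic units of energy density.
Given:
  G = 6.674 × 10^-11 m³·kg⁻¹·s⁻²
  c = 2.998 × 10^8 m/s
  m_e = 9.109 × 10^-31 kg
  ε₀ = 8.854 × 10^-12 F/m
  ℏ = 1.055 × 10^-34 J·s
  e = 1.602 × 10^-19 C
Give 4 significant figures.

Planck energy density: u_P = c⁷/(ℏG²) = 4.632 × 10^113 J/m³
atomic unit of energy density: u_au = E_h/a₀³ = m_e⁴e¹⁰/((4πε₀)⁵ℏ⁸) = 2.929 × 10^13 J/m³
56.7 × 4.632 × 10^113 / 2.929 × 10^13 = 8.967 × 10^101

8.967 × 10^101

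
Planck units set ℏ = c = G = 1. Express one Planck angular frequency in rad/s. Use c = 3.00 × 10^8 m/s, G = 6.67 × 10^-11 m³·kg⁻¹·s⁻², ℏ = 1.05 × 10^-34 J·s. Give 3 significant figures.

From ℏ = c = G = 1 the angular frequency scale is ω_P = √(c⁵/(ℏG)).
  = √(3.47 × 10^86)
  = 1.86 × 10^43 rad/s

1.86 × 10^43 rad/s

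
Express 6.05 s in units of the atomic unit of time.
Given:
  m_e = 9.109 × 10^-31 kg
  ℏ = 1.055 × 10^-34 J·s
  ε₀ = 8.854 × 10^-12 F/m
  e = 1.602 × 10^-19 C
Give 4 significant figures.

2.497 × 10^17

atomic unit of time: τ_au = (4πε₀)²ℏ³/(m_e e⁴) = 2.423 × 10^-17 s.
6.05 / 2.423 × 10^-17 = 2.497 × 10^17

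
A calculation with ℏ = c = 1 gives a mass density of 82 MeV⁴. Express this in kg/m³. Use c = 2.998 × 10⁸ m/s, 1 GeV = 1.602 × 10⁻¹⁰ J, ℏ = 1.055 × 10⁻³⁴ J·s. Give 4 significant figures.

Mass density is [E]/(c²[L]³) = [E]⁴/(ℏ³c⁵).
1 GeV⁴ → 1/(ℏ³c⁵) × (1 GeV in J)⁴ = 2.316 × 10²⁰ kg/m³.
Convert the energy scale: 82 MeV⁴ = 8.20 × 10⁻¹¹ GeV⁴.
Result: 8.20 × 10⁻¹¹ × 2.316 × 10²⁰ = 1.899 × 10¹⁰ kg/m³.

1.899 × 10¹⁰ kg/m³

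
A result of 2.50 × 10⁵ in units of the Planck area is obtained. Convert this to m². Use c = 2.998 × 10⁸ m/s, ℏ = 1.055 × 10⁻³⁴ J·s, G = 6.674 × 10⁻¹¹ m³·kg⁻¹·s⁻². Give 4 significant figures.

6.533 × 10⁻⁶⁵ m²

One Planck area: A_P = ℏG/c³ = 2.613 × 10⁻⁷⁰ m².
2.50 × 10⁵ × 2.613 × 10⁻⁷⁰ m² = 6.533 × 10⁻⁶⁵ m²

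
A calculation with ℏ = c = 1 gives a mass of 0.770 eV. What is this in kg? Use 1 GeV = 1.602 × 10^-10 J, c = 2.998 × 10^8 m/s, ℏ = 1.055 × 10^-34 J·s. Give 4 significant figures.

1.372 × 10^-36 kg

Mass is [E]/c²; divide by c².
1 GeV → 1/c² × (1 GeV in J) = 1.782 × 10^-27 kg.
Convert the energy scale: 0.770 eV = 7.70 × 10^-10 GeV.
Result: 7.70 × 10^-10 × 1.782 × 10^-27 = 1.372 × 10^-36 kg.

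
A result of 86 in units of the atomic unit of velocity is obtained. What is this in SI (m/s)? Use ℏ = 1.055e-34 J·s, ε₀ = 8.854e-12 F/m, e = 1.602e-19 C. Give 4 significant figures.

1.880e8 m/s

One atomic unit of velocity: v_au = e²/(4πε₀ℏ) = 2.186e6 m/s.
86 × 2.186e6 m/s = 1.880e8 m/s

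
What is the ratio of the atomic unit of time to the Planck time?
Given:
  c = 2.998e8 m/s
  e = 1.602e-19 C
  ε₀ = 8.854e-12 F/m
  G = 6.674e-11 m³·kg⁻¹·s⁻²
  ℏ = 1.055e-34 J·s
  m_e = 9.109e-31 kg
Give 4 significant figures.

atomic unit of time: τ_au = (4πε₀)²ℏ³/(m_e e⁴) = 2.423e-17 s
Planck time: t_P = √(ℏG/c⁵) = 5.392e-44 s
ratio = 2.423e-17 / 5.392e-44 = 4.494e26

4.494e26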